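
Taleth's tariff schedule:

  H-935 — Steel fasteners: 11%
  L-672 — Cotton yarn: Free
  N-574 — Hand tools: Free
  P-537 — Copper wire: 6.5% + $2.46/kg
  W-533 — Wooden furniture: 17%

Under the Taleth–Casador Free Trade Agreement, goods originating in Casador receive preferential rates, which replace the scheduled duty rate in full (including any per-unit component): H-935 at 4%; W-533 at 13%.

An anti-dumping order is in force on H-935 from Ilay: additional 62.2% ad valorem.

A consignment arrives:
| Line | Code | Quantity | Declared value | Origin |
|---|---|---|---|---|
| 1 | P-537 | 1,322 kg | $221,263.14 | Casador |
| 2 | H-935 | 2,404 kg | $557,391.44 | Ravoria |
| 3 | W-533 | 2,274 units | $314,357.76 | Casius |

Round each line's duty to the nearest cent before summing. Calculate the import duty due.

Line 1 (P-537, Casador, 1,322 kg, $221,263.14):
Base rate for P-537 is 6.5% + $2.46/kg.
Origin Casador is the FTA partner but P-537 is not on the preference list; base rate stands.
Duty = $221,263.14 × 6.5% + 1,322 × $2.46 = $17,634.22.
Line 2 (H-935, Ravoria, 2,404 kg, $557,391.44):
Base rate for H-935 is 11%.
H-935 has an FTA preferential rate, but origin Ravoria is not Casador; base rate stands.
The additional-duty order on H-935 targets Ilay, not Ravoria; it does not apply.
Duty = $557,391.44 × 11% = $61,313.06.
Line 3 (W-533, Casius, 2,274 units, $314,357.76):
Base rate for W-533 is 17%.
W-533 has an FTA preferential rate, but origin Casius is not Casador; base rate stands.
Duty = $314,357.76 × 17% = $53,440.82.
Total = $17,634.22 + $61,313.06 + $53,440.82 = $132,388.10.

$132,388.10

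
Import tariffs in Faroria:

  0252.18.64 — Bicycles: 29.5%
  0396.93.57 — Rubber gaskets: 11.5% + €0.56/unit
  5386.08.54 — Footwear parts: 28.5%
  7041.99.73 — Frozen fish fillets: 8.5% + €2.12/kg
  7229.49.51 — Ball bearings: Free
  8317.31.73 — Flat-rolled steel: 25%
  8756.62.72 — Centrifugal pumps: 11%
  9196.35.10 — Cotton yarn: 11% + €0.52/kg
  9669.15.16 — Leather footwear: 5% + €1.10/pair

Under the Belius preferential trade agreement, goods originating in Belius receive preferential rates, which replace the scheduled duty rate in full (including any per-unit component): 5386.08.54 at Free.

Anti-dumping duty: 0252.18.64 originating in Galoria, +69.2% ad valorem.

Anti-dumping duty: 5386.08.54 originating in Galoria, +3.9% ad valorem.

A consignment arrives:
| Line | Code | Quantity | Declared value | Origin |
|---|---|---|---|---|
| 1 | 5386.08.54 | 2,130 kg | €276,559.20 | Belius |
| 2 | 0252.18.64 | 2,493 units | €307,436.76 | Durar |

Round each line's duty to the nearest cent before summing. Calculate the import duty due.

Line 1 (5386.08.54, Belius, 2,130 kg, €276,559.20):
Base rate for 5386.08.54 is 28.5%.
Origin Belius qualifies under the Faroria–Belius agreement and 5386.08.54 is covered: preferential rate Free applies instead.
The additional-duty order on 5386.08.54 targets Galoria, not Belius; it does not apply.
Duty = €276,559.20 × 0% = €0.00.
Line 2 (0252.18.64, Durar, 2,493 units, €307,436.76):
Base rate for 0252.18.64 is 29.5%.
The additional-duty order on 0252.18.64 targets Galoria, not Durar; it does not apply.
Duty = €307,436.76 × 29.5% = €90,693.84.
Total = €0.00 + €90,693.84 = €90,693.84.

€90,693.84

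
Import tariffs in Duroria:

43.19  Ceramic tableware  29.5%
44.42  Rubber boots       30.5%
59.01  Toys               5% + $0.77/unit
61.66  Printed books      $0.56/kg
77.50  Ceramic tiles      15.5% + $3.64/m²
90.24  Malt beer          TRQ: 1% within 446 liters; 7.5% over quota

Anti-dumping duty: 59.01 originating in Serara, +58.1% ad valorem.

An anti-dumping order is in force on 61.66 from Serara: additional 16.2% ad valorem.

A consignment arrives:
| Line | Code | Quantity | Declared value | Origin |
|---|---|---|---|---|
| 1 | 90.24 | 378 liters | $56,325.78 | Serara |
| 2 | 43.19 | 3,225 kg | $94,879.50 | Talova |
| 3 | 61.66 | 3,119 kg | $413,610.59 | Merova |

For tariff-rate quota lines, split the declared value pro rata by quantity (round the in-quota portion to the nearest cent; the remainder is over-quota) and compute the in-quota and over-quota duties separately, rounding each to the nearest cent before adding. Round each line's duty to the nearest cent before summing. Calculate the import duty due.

$30,299.35

Line 1 (90.24, Serara, 378 liters, $56,325.78):
Code 90.24 is under a tariff-rate quota (threshold 446 liters). Quantity 378 liters is within the quota, so the in-quota rate 1% applies to the full value.
Duty = $56,325.78 × 1% = $563.26.
Line 2 (43.19, Talova, 3,225 kg, $94,879.50):
Base rate for 43.19 is 29.5%.
Duty = $94,879.50 × 29.5% = $27,989.45.
Line 3 (61.66, Merova, 3,119 kg, $413,610.59):
Base rate for 61.66 is $0.56/kg.
The additional-duty order on 61.66 targets Serara, not Merova; it does not apply.
Duty = 3,119 × $0.56 = $1,746.64.
Total = $563.26 + $27,989.45 + $1,746.64 = $30,299.35.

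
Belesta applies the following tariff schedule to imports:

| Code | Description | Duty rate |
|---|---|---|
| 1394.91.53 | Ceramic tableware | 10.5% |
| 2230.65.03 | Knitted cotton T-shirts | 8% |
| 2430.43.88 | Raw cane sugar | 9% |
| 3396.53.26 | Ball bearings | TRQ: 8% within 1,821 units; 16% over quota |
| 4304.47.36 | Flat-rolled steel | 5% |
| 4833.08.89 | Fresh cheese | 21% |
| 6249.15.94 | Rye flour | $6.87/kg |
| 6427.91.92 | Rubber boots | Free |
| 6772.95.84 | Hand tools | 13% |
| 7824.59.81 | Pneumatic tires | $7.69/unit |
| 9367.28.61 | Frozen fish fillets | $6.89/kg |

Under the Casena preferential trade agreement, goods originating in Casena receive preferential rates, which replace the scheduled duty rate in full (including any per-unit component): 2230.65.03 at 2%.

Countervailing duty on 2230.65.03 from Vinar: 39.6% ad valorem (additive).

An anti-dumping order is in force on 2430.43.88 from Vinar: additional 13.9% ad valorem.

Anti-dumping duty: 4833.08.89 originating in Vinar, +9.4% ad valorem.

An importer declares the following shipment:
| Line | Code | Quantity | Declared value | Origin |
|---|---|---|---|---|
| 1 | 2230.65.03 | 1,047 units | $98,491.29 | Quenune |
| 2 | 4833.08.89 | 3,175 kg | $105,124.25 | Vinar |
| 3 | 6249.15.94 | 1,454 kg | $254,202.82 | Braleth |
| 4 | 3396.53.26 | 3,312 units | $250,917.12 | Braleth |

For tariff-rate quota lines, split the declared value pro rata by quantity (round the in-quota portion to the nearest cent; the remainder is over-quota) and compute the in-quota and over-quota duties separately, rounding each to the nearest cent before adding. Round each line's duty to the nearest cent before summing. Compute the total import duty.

$78,936.08

Line 1 (2230.65.03, Quenune, 1,047 units, $98,491.29):
Base rate for 2230.65.03 is 8%.
2230.65.03 has an FTA preferential rate, but origin Quenune is not Casena; base rate stands.
The additional-duty order on 2230.65.03 targets Vinar, not Quenune; it does not apply.
Duty = $98,491.29 × 8% = $7,879.30.
Line 2 (4833.08.89, Vinar, 3,175 kg, $105,124.25):
Base rate for 4833.08.89 is 21%.
Additional duty on 4833.08.89 from Vinar: +9.4%. Applied ad valorem rate: 21% + 9.4% = 30.4%.
Duty = $105,124.25 × 30.4% = $31,957.77.
Line 3 (6249.15.94, Braleth, 1,454 kg, $254,202.82):
Base rate for 6249.15.94 is $6.87/kg.
Duty = 1,454 × $6.87 = $9,988.98.
Line 4 (3396.53.26, Braleth, 3,312 units, $250,917.12):
Code 3396.53.26 is under a tariff-rate quota (threshold 1,821 units). In-quota: 1,821 units at 8%; over-quota: 1,491 units at 16%.
Pro-rata value split: in-quota = $250,917.12 × 1,821/3,312 = $137,958.96; over-quota = $250,917.12 − $137,958.96 = $112,958.16.
In-quota duty = $137,958.96 × 8% = $11,036.72. Over-quota duty = $112,958.16 × 16% = $18,073.31.
Line duty = $11,036.72 + $18,073.31 = $29,110.03.
Total = $7,879.30 + $31,957.77 + $9,988.98 + $29,110.03 = $78,936.08.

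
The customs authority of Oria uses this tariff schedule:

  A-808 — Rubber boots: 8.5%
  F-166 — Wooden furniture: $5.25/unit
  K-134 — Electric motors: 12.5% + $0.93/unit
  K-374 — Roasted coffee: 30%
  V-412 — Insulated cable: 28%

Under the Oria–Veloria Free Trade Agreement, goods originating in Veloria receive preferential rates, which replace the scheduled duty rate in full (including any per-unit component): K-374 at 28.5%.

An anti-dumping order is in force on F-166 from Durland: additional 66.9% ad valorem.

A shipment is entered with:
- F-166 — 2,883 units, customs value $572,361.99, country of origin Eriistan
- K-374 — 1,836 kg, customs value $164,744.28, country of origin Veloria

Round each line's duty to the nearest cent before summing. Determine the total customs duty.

Line 1 (F-166, Eriistan, 2,883 units, $572,361.99):
Base rate for F-166 is $5.25/unit.
The additional-duty order on F-166 targets Durland, not Eriistan; it does not apply.
Duty = 2,883 × $5.25 = $15,135.75.
Line 2 (K-374, Veloria, 1,836 kg, $164,744.28):
Base rate for K-374 is 30%.
Origin Veloria qualifies under the Oria–Veloria agreement and K-374 is covered: preferential rate 28.5% applies instead.
Duty = $164,744.28 × 28.5% = $46,952.12.
Total = $15,135.75 + $46,952.12 = $62,087.87.

$62,087.87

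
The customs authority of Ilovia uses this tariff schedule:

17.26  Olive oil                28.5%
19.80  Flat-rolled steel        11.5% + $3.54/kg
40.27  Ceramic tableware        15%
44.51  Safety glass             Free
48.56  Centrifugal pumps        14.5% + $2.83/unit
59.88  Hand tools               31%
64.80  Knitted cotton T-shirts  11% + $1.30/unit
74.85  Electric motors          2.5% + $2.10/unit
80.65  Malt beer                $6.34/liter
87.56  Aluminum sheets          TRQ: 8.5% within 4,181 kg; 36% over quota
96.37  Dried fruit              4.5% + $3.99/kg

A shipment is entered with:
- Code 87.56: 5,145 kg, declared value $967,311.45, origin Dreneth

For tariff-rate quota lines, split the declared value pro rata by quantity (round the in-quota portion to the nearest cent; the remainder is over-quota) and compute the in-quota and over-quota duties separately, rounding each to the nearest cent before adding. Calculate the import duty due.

Line 1 (87.56, Dreneth, 5,145 kg, $967,311.45):
Code 87.56 is under a tariff-rate quota (threshold 4,181 kg). In-quota: 4,181 kg at 8.5%; over-quota: 964 kg at 36%.
Pro-rata value split: in-quota = $967,311.45 × 4,181/5,145 = $786,069.81; over-quota = $967,311.45 − $786,069.81 = $181,241.64.
In-quota duty = $786,069.81 × 8.5% = $66,815.93. Over-quota duty = $181,241.64 × 36% = $65,246.99.
Line duty = $66,815.93 + $65,246.99 = $132,062.92.

$132,062.92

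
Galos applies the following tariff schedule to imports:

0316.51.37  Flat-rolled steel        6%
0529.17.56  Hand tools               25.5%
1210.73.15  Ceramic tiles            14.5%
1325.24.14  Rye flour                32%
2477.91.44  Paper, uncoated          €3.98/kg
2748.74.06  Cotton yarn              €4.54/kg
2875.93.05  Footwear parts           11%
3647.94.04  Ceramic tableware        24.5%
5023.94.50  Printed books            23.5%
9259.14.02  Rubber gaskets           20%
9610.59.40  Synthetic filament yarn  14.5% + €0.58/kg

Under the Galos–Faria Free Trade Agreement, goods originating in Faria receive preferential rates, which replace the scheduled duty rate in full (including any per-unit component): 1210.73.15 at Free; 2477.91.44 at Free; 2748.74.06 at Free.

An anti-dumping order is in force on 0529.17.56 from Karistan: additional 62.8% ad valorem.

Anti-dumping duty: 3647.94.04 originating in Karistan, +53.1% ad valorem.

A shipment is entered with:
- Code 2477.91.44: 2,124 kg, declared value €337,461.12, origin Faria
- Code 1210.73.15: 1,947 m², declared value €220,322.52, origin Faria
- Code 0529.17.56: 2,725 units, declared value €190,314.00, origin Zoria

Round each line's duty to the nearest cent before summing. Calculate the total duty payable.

Line 1 (2477.91.44, Faria, 2,124 kg, €337,461.12):
Base rate for 2477.91.44 is €3.98/kg.
Origin Faria qualifies under the Galos–Faria agreement and 2477.91.44 is covered: preferential rate Free applies instead.
Duty = €337,461.12 × 0% = €0.00.
Line 2 (1210.73.15, Faria, 1,947 m², €220,322.52):
Base rate for 1210.73.15 is 14.5%.
Origin Faria qualifies under the Galos–Faria agreement and 1210.73.15 is covered: preferential rate Free applies instead.
Duty = €220,322.52 × 0% = €0.00.
Line 3 (0529.17.56, Zoria, 2,725 units, €190,314.00):
Base rate for 0529.17.56 is 25.5%.
The additional-duty order on 0529.17.56 targets Karistan, not Zoria; it does not apply.
Duty = €190,314.00 × 25.5% = €48,530.07.
Total = €0.00 + €0.00 + €48,530.07 = €48,530.07.

€48,530.07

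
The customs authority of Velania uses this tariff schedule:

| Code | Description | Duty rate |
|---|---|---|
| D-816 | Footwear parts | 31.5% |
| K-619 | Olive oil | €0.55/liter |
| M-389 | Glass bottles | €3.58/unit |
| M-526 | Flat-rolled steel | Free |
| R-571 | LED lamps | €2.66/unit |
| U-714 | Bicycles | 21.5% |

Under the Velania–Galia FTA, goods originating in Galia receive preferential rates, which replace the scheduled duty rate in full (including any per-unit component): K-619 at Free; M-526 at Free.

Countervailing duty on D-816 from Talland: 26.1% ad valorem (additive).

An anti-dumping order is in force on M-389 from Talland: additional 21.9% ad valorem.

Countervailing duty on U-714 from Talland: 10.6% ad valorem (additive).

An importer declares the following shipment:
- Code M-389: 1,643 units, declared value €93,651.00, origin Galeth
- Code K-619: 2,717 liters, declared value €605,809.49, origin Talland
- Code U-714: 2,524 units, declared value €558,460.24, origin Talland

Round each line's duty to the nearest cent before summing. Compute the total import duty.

€186,642.03

Line 1 (M-389, Galeth, 1,643 units, €93,651.00):
Base rate for M-389 is €3.58/unit.
The additional-duty order on M-389 targets Talland, not Galeth; it does not apply.
Duty = 1,643 × €3.58 = €5,881.94.
Line 2 (K-619, Talland, 2,717 liters, €605,809.49):
Base rate for K-619 is €0.55/liter.
K-619 has an FTA preferential rate, but origin Talland is not Galia; base rate stands.
Duty = 2,717 × €0.55 = €1,494.35.
Line 3 (U-714, Talland, 2,524 units, €558,460.24):
Base rate for U-714 is 21.5%.
Additional duty on U-714 from Talland: +10.6%. Applied ad valorem rate: 21.5% + 10.6% = 32.1%.
Duty = €558,460.24 × 32.1% = €179,265.74.
Total = €5,881.94 + €1,494.35 + €179,265.74 = €186,642.03.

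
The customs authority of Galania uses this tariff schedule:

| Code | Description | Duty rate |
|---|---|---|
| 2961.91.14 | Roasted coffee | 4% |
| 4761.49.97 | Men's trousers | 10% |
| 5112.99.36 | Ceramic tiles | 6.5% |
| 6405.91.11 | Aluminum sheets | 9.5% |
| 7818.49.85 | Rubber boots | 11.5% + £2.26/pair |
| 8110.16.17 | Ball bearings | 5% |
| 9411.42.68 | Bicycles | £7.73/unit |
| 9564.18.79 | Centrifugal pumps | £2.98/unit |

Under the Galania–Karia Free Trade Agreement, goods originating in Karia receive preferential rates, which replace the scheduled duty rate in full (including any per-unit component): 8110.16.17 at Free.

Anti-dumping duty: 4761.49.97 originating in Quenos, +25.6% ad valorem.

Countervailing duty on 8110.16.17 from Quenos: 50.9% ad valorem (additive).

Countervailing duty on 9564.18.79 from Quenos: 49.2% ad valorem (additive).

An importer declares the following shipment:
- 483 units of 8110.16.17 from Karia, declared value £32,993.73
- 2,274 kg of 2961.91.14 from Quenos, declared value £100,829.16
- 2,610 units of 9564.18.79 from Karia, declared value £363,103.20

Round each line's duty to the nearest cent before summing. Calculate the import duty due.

Line 1 (8110.16.17, Karia, 483 units, £32,993.73):
Base rate for 8110.16.17 is 5%.
Origin Karia qualifies under the Galania–Karia agreement and 8110.16.17 is covered: preferential rate Free applies instead.
The additional-duty order on 8110.16.17 targets Quenos, not Karia; it does not apply.
Duty = £32,993.73 × 0% = £0.00.
Line 2 (2961.91.14, Quenos, 2,274 kg, £100,829.16):
Base rate for 2961.91.14 is 4%.
Duty = £100,829.16 × 4% = £4,033.17.
Line 3 (9564.18.79, Karia, 2,610 units, £363,103.20):
Base rate for 9564.18.79 is £2.98/unit.
Origin Karia is the FTA partner but 9564.18.79 is not on the preference list; base rate stands.
The additional-duty order on 9564.18.79 targets Quenos, not Karia; it does not apply.
Duty = 2,610 × £2.98 = £7,777.80.
Total = £0.00 + £4,033.17 + £7,777.80 = £11,810.97.

£11,810.97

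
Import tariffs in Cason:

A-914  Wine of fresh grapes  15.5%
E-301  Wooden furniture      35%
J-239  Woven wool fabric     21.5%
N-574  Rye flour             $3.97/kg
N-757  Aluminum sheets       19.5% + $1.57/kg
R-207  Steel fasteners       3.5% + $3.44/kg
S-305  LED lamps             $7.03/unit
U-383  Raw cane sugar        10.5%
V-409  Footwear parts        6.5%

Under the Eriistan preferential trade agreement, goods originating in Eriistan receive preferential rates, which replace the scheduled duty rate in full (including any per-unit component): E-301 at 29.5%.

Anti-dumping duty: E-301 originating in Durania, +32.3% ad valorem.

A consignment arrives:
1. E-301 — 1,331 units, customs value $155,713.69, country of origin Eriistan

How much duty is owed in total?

$45,935.54

Line 1 (E-301, Eriistan, 1,331 units, $155,713.69):
Base rate for E-301 is 35%.
Origin Eriistan qualifies under the Cason–Eriistan agreement and E-301 is covered: preferential rate 29.5% applies instead.
The additional-duty order on E-301 targets Durania, not Eriistan; it does not apply.
Duty = $155,713.69 × 29.5% = $45,935.54.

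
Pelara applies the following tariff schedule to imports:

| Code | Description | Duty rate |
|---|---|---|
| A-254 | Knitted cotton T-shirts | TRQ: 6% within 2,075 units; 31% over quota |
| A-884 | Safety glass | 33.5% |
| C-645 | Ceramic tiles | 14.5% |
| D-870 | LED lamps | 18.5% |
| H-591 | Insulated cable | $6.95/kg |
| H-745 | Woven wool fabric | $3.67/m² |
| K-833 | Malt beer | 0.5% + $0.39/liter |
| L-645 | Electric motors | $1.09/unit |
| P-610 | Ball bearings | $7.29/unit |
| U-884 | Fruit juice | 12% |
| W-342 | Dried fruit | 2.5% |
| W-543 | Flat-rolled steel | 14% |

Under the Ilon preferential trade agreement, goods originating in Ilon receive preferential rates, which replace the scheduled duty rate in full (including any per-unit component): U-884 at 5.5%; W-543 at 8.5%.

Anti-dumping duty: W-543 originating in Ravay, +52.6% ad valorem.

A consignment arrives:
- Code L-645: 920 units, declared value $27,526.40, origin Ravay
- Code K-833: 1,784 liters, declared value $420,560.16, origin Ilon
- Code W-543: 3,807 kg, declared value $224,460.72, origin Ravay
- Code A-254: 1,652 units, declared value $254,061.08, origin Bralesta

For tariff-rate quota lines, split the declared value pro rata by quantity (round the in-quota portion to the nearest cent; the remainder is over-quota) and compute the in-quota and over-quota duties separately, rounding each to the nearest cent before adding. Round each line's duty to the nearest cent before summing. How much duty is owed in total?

Line 1 (L-645, Ravay, 920 units, $27,526.40):
Base rate for L-645 is $1.09/unit.
Duty = 920 × $1.09 = $1,002.80.
Line 2 (K-833, Ilon, 1,784 liters, $420,560.16):
Base rate for K-833 is 0.5% + $0.39/liter.
Origin Ilon is the FTA partner but K-833 is not on the preference list; base rate stands.
Duty = $420,560.16 × 0.5% + 1,784 × $0.39 = $2,798.56.
Line 3 (W-543, Ravay, 3,807 kg, $224,460.72):
Base rate for W-543 is 14%.
W-543 has an FTA preferential rate, but origin Ravay is not Ilon; base rate stands.
Additional duty on W-543 from Ravay: +52.6%. Applied ad valorem rate: 14% + 52.6% = 66.6%.
Duty = $224,460.72 × 66.6% = $149,490.84.
Line 4 (A-254, Bralesta, 1,652 units, $254,061.08):
Code A-254 is under a tariff-rate quota (threshold 2,075 units). Quantity 1,652 units is within the quota, so the in-quota rate 6% applies to the full value.
Duty = $254,061.08 × 6% = $15,243.66.
Total = $1,002.80 + $2,798.56 + $149,490.84 + $15,243.66 = $168,535.86.

$168,535.86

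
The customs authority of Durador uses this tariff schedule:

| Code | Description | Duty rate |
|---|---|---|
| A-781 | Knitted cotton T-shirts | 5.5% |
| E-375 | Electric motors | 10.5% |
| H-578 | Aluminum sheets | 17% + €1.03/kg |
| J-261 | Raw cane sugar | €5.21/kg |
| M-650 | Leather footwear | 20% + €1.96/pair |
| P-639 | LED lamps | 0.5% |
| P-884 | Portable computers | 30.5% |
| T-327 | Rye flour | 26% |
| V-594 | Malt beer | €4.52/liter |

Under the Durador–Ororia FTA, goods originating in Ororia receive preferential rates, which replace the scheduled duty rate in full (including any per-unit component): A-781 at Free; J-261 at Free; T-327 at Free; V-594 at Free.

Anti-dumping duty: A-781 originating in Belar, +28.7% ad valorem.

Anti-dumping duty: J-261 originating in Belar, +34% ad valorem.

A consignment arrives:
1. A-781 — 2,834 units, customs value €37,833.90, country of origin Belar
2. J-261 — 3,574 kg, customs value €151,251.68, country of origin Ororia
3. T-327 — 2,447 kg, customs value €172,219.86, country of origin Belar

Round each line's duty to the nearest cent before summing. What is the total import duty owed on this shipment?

Line 1 (A-781, Belar, 2,834 units, €37,833.90):
Base rate for A-781 is 5.5%.
A-781 has an FTA preferential rate, but origin Belar is not Ororia; base rate stands.
Additional duty on A-781 from Belar: +28.7%. Applied ad valorem rate: 5.5% + 28.7% = 34.2%.
Duty = €37,833.90 × 34.2% = €12,939.19.
Line 2 (J-261, Ororia, 3,574 kg, €151,251.68):
Base rate for J-261 is €5.21/kg.
Origin Ororia qualifies under the Durador–Ororia agreement and J-261 is covered: preferential rate Free applies instead.
The additional-duty order on J-261 targets Belar, not Ororia; it does not apply.
Duty = €151,251.68 × 0% = €0.00.
Line 3 (T-327, Belar, 2,447 kg, €172,219.86):
Base rate for T-327 is 26%.
T-327 has an FTA preferential rate, but origin Belar is not Ororia; base rate stands.
Duty = €172,219.86 × 26% = €44,777.16.
Total = €12,939.19 + €0.00 + €44,777.16 = €57,716.35.

€57,716.35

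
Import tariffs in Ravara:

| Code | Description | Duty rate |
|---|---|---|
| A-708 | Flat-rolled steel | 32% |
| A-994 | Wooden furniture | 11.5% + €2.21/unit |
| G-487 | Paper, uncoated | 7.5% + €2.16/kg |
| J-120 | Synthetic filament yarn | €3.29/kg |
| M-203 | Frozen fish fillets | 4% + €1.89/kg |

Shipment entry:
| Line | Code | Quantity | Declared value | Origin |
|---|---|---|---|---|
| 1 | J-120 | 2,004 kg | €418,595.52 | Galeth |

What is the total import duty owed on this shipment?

Line 1 (J-120, Galeth, 2,004 kg, €418,595.52):
Base rate for J-120 is €3.29/kg.
Duty = 2,004 × €3.29 = €6,593.16.

€6,593.16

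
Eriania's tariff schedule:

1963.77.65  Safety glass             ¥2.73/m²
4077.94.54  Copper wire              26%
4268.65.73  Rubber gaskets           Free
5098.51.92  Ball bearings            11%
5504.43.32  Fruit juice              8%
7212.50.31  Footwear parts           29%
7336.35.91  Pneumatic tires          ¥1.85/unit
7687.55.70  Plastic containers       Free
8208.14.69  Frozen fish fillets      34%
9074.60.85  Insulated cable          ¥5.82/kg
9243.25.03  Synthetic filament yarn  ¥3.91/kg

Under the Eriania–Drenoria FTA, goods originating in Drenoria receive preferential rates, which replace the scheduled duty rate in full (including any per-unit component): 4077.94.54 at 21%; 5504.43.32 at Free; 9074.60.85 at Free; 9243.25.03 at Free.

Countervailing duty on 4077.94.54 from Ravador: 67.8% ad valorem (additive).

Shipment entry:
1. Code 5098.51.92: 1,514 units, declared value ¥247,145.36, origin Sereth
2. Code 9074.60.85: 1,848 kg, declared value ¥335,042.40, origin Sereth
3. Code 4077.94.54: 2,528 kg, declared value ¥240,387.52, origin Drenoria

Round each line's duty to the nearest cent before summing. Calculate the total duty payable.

Line 1 (5098.51.92, Sereth, 1,514 units, ¥247,145.36):
Base rate for 5098.51.92 is 11%.
Duty = ¥247,145.36 × 11% = ¥27,185.99.
Line 2 (9074.60.85, Sereth, 1,848 kg, ¥335,042.40):
Base rate for 9074.60.85 is ¥5.82/kg.
9074.60.85 has an FTA preferential rate, but origin Sereth is not Drenoria; base rate stands.
Duty = 1,848 × ¥5.82 = ¥10,755.36.
Line 3 (4077.94.54, Drenoria, 2,528 kg, ¥240,387.52):
Base rate for 4077.94.54 is 26%.
Origin Drenoria qualifies under the Eriania–Drenoria agreement and 4077.94.54 is covered: preferential rate 21% applies instead.
The additional-duty order on 4077.94.54 targets Ravador, not Drenoria; it does not apply.
Duty = ¥240,387.52 × 21% = ¥50,481.38.
Total = ¥27,185.99 + ¥10,755.36 + ¥50,481.38 = ¥88,422.73.

¥88,422.73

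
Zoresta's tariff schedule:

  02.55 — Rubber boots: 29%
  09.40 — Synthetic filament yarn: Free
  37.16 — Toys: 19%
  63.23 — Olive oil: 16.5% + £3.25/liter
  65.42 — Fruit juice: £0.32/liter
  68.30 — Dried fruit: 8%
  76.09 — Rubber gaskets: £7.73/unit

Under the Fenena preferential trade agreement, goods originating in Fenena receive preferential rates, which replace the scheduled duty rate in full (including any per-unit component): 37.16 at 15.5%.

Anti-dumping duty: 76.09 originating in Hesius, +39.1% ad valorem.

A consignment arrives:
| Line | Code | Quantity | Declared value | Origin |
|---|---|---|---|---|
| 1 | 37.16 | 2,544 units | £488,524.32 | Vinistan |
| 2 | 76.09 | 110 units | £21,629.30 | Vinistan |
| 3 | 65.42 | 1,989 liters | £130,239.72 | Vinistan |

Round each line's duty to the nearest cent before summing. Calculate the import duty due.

Line 1 (37.16, Vinistan, 2,544 units, £488,524.32):
Base rate for 37.16 is 19%.
37.16 has an FTA preferential rate, but origin Vinistan is not Fenena; base rate stands.
Duty = £488,524.32 × 19% = £92,819.62.
Line 2 (76.09, Vinistan, 110 units, £21,629.30):
Base rate for 76.09 is £7.73/unit.
The additional-duty order on 76.09 targets Hesius, not Vinistan; it does not apply.
Duty = 110 × £7.73 = £850.30.
Line 3 (65.42, Vinistan, 1,989 liters, £130,239.72):
Base rate for 65.42 is £0.32/liter.
Duty = 1,989 × £0.32 = £636.48.
Total = £92,819.62 + £850.30 + £636.48 = £94,306.40.

£94,306.40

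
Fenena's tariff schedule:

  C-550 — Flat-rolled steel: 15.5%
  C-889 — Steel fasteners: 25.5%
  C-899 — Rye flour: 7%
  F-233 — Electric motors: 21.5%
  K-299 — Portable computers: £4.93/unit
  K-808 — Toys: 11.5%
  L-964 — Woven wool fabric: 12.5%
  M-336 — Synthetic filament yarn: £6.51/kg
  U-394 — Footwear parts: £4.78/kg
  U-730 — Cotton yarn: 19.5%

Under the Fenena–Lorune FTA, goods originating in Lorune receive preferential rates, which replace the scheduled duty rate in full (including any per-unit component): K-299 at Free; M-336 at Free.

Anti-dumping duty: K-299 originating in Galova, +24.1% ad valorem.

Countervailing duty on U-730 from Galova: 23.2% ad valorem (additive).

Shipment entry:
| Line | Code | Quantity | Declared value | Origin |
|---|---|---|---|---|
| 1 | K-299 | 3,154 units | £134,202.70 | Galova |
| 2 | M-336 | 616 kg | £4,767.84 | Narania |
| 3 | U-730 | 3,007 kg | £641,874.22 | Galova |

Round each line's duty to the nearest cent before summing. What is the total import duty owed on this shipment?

£325,982.52

Line 1 (K-299, Galova, 3,154 units, £134,202.70):
Base rate for K-299 is £4.93/unit.
K-299 has an FTA preferential rate, but origin Galova is not Lorune; base rate stands.
Additional duty on K-299 from Galova: +24.1% ad valorem. Applied ad valorem rate = 24.1%.
Duty = £134,202.70 × 24.1% + 3,154 × £4.93 = £47,892.07.
Line 2 (M-336, Narania, 616 kg, £4,767.84):
Base rate for M-336 is £6.51/kg.
M-336 has an FTA preferential rate, but origin Narania is not Lorune; base rate stands.
Duty = 616 × £6.51 = £4,010.16.
Line 3 (U-730, Galova, 3,007 kg, £641,874.22):
Base rate for U-730 is 19.5%.
Additional duty on U-730 from Galova: +23.2%. Applied ad valorem rate: 19.5% + 23.2% = 42.7%.
Duty = £641,874.22 × 42.7% = £274,080.29.
Total = £47,892.07 + £4,010.16 + £274,080.29 = £325,982.52.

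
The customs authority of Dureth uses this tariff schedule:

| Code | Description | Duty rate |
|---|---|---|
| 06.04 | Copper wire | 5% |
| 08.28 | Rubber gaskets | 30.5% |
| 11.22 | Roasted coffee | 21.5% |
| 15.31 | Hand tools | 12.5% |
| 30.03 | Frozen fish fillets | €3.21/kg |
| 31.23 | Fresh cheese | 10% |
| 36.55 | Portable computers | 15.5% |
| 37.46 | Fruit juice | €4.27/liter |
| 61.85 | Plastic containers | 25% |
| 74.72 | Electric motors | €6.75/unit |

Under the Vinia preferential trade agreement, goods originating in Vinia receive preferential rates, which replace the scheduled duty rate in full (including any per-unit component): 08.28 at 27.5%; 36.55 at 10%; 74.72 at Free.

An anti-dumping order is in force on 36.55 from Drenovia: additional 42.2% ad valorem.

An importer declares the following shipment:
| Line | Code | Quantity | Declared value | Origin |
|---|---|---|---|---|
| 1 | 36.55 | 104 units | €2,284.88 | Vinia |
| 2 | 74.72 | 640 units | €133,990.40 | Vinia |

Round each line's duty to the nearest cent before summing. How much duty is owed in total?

€228.49

Line 1 (36.55, Vinia, 104 units, €2,284.88):
Base rate for 36.55 is 15.5%.
Origin Vinia qualifies under the Dureth–Vinia agreement and 36.55 is covered: preferential rate 10% applies instead.
The additional-duty order on 36.55 targets Drenovia, not Vinia; it does not apply.
Duty = €2,284.88 × 10% = €228.49.
Line 2 (74.72, Vinia, 640 units, €133,990.40):
Base rate for 74.72 is €6.75/unit.
Origin Vinia qualifies under the Dureth–Vinia agreement and 74.72 is covered: preferential rate Free applies instead.
Duty = €133,990.40 × 0% = €0.00.
Total = €228.49 + €0.00 = €228.49.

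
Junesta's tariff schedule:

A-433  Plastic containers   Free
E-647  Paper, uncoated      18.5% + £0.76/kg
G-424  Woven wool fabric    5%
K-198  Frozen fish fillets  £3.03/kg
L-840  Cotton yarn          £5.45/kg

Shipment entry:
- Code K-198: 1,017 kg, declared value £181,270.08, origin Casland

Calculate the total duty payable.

£3,081.51

Line 1 (K-198, Casland, 1,017 kg, £181,270.08):
Base rate for K-198 is £3.03/kg.
Duty = 1,017 × £3.03 = £3,081.51.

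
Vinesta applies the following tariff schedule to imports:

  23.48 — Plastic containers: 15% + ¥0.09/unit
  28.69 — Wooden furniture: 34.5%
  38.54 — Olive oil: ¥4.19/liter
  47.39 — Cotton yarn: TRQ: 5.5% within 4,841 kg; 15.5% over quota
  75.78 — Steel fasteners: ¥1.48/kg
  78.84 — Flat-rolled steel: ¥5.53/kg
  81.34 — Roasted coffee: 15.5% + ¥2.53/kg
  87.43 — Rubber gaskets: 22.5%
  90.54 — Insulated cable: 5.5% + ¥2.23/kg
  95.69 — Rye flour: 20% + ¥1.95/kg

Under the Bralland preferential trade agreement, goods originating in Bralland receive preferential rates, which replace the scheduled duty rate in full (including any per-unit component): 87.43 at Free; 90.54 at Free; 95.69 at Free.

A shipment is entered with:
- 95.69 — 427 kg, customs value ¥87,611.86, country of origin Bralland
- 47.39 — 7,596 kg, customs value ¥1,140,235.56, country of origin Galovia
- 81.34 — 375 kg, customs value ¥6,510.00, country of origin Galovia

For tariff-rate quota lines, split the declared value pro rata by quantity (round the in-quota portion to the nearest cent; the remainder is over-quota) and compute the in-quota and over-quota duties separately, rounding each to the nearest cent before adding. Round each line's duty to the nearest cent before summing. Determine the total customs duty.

Line 1 (95.69, Bralland, 427 kg, ¥87,611.86):
Base rate for 95.69 is 20% + ¥1.95/kg.
Origin Bralland qualifies under the Vinesta–Bralland agreement and 95.69 is covered: preferential rate Free applies instead.
Duty = ¥87,611.86 × 0% = ¥0.00.
Line 2 (47.39, Galovia, 7,596 kg, ¥1,140,235.56):
Code 47.39 is under a tariff-rate quota (threshold 4,841 kg). In-quota: 4,841 kg at 5.5%; over-quota: 2,755 kg at 15.5%.
Pro-rata value split: in-quota = ¥1,140,235.56 × 4,841/7,596 = ¥726,682.51; over-quota = ¥1,140,235.56 − ¥726,682.51 = ¥413,553.05.
In-quota duty = ¥726,682.51 × 5.5% = ¥39,967.54. Over-quota duty = ¥413,553.05 × 15.5% = ¥64,100.72.
Line duty = ¥39,967.54 + ¥64,100.72 = ¥104,068.26.
Line 3 (81.34, Galovia, 375 kg, ¥6,510.00):
Base rate for 81.34 is 15.5% + ¥2.53/kg.
Duty = ¥6,510.00 × 15.5% + 375 × ¥2.53 = ¥1,957.80.
Total = ¥0.00 + ¥104,068.26 + ¥1,957.80 = ¥106,026.06.

¥106,026.06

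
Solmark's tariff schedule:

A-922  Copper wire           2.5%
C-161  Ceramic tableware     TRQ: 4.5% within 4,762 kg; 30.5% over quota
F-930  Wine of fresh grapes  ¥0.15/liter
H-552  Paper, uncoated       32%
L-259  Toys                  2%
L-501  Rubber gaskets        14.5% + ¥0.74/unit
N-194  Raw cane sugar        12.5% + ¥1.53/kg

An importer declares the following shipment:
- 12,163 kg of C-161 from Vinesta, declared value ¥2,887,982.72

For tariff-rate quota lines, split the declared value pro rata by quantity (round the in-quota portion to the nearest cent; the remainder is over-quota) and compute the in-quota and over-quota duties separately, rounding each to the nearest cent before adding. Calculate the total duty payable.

¥586,855.52

Line 1 (C-161, Vinesta, 12,163 kg, ¥2,887,982.72):
Code C-161 is under a tariff-rate quota (threshold 4,762 kg). In-quota: 4,762 kg at 4.5%; over-quota: 7,401 kg at 30.5%.
Pro-rata value split: in-quota = ¥2,887,982.72 × 4,762/12,163 = ¥1,130,689.28; over-quota = ¥2,887,982.72 − ¥1,130,689.28 = ¥1,757,293.44.
In-quota duty = ¥1,130,689.28 × 4.5% = ¥50,881.02. Over-quota duty = ¥1,757,293.44 × 30.5% = ¥535,974.50.
Line duty = ¥50,881.02 + ¥535,974.50 = ¥586,855.52.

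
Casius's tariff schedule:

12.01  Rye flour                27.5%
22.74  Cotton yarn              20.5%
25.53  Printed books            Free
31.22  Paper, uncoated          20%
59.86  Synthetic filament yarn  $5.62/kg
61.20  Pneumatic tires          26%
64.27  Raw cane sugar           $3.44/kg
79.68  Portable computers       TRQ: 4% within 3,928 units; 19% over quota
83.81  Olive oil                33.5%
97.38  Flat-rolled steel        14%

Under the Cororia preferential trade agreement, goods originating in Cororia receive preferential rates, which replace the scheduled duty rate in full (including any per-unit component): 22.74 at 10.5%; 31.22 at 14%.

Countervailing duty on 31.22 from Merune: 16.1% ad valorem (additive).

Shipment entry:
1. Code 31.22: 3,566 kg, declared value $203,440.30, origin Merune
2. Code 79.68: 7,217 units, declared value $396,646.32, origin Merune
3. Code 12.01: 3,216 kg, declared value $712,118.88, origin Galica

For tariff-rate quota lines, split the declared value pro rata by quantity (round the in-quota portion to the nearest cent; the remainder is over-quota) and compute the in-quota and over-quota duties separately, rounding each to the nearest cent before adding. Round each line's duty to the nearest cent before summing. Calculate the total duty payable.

Line 1 (31.22, Merune, 3,566 kg, $203,440.30):
Base rate for 31.22 is 20%.
31.22 has an FTA preferential rate, but origin Merune is not Cororia; base rate stands.
Additional duty on 31.22 from Merune: +16.1%. Applied ad valorem rate: 20% + 16.1% = 36.1%.
Duty = $203,440.30 × 36.1% = $73,441.95.
Line 2 (79.68, Merune, 7,217 units, $396,646.32):
Code 79.68 is under a tariff-rate quota (threshold 3,928 units). In-quota: 3,928 units at 4%; over-quota: 3,289 units at 19%.
Pro-rata value split: in-quota = $396,646.32 × 3,928/7,217 = $215,882.88; over-quota = $396,646.32 − $215,882.88 = $180,763.44.
In-quota duty = $215,882.88 × 4% = $8,635.32. Over-quota duty = $180,763.44 × 19% = $34,345.05.
Line duty = $8,635.32 + $34,345.05 = $42,980.37.
Line 3 (12.01, Galica, 3,216 kg, $712,118.88):
Base rate for 12.01 is 27.5%.
Duty = $712,118.88 × 27.5% = $195,832.69.
Total = $73,441.95 + $42,980.37 + $195,832.69 = $312,255.01.

$312,255.01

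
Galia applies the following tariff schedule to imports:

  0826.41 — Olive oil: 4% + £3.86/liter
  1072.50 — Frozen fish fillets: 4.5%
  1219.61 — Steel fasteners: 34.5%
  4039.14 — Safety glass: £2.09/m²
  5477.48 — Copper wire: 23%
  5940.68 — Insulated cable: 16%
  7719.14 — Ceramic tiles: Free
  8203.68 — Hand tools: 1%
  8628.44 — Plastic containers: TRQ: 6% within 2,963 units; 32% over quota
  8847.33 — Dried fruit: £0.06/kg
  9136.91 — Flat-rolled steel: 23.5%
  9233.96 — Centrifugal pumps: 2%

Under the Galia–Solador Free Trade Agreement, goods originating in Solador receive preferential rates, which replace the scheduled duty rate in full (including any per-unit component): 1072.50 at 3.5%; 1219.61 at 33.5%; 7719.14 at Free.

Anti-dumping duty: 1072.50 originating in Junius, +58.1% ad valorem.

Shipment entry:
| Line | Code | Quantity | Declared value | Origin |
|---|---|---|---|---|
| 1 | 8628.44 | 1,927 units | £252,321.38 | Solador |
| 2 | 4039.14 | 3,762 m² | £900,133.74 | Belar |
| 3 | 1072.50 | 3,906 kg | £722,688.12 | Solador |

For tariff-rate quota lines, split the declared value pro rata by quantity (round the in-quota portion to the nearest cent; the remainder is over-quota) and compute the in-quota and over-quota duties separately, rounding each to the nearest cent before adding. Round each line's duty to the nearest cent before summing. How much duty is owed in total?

Line 1 (8628.44, Solador, 1,927 units, £252,321.38):
Code 8628.44 is under a tariff-rate quota (threshold 2,963 units). Quantity 1,927 units is within the quota, so the in-quota rate 6% applies to the full value.
Duty = £252,321.38 × 6% = £15,139.28.
Line 2 (4039.14, Belar, 3,762 m², £900,133.74):
Base rate for 4039.14 is £2.09/m².
Duty = 3,762 × £2.09 = £7,862.58.
Line 3 (1072.50, Solador, 3,906 kg, £722,688.12):
Base rate for 1072.50 is 4.5%.
Origin Solador qualifies under the Galia–Solador agreement and 1072.50 is covered: preferential rate 3.5% applies instead.
The additional-duty order on 1072.50 targets Junius, not Solador; it does not apply.
Duty = £722,688.12 × 3.5% = £25,294.08.
Total = £15,139.28 + £7,862.58 + £25,294.08 = £48,295.94.

£48,295.94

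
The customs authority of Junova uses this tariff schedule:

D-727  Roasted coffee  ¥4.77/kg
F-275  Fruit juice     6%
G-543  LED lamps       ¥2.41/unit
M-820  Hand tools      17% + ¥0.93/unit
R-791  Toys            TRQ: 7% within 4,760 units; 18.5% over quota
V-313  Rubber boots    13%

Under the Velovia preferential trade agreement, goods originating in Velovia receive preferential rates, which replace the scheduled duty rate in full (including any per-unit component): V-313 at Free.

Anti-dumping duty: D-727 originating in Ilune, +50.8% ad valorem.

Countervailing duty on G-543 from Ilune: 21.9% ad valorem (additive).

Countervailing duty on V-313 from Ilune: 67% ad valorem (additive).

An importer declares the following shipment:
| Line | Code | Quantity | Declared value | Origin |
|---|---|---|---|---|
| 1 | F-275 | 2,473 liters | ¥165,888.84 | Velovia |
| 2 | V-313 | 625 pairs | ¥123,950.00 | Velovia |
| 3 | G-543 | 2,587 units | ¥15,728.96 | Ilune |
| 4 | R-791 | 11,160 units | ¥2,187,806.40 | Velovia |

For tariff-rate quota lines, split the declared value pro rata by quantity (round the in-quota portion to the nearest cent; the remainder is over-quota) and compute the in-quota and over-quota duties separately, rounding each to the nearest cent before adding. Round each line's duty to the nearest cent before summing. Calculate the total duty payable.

¥317,064.53

Line 1 (F-275, Velovia, 2,473 liters, ¥165,888.84):
Base rate for F-275 is 6%.
Origin Velovia is the FTA partner but F-275 is not on the preference list; base rate stands.
Duty = ¥165,888.84 × 6% = ¥9,953.33.
Line 2 (V-313, Velovia, 625 pairs, ¥123,950.00):
Base rate for V-313 is 13%.
Origin Velovia qualifies under the Junova–Velovia agreement and V-313 is covered: preferential rate Free applies instead.
The additional-duty order on V-313 targets Ilune, not Velovia; it does not apply.
Duty = ¥123,950.00 × 0% = ¥0.00.
Line 3 (G-543, Ilune, 2,587 units, ¥15,728.96):
Base rate for G-543 is ¥2.41/unit.
Additional duty on G-543 from Ilune: +21.9% ad valorem. Applied ad valorem rate = 21.9%.
Duty = ¥15,728.96 × 21.9% + 2,587 × ¥2.41 = ¥9,679.31.
Line 4 (R-791, Velovia, 11,160 units, ¥2,187,806.40):
Code R-791 is under a tariff-rate quota (threshold 4,760 units). In-quota: 4,760 units at 7%; over-quota: 6,400 units at 18.5%.
Pro-rata value split: in-quota = ¥2,187,806.40 × 4,760/11,160 = ¥933,150.40; over-quota = ¥2,187,806.40 − ¥933,150.40 = ¥1,254,656.00.
In-quota duty = ¥933,150.40 × 7% = ¥65,320.53. Over-quota duty = ¥1,254,656.00 × 18.5% = ¥232,111.36.
Line duty = ¥65,320.53 + ¥232,111.36 = ¥297,431.89.
Total = ¥9,953.33 + ¥0.00 + ¥9,679.31 + ¥297,431.89 = ¥317,064.53.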